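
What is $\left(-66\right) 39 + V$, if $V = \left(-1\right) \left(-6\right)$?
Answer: $-2568$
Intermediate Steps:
$V = 6$
$\left(-66\right) 39 + V = \left(-66\right) 39 + 6 = -2574 + 6 = -2568$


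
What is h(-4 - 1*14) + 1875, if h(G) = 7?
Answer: 1882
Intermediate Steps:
h(-4 - 1*14) + 1875 = 7 + 1875 = 1882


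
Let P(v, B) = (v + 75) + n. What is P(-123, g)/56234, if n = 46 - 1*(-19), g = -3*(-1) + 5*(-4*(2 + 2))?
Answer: 17/56234 ≈ 0.00030231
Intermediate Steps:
g = -77 (g = 3 + 5*(-4*4) = 3 + 5*(-16) = 3 - 80 = -77)
n = 65 (n = 46 + 19 = 65)
P(v, B) = 140 + v (P(v, B) = (v + 75) + 65 = (75 + v) + 65 = 140 + v)
P(-123, g)/56234 = (140 - 123)/56234 = 17*(1/56234) = 17/56234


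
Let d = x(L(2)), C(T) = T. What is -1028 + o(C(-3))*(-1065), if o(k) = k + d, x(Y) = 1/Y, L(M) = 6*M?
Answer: 8313/4 ≈ 2078.3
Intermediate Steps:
d = 1/12 (d = 1/(6*2) = 1/12 ≈ 0.083333)
o(k) = 1/12 + k (o(k) = k + 1/12 = 1/12 + k)
-1028 + o(C(-3))*(-1065) = -1028 + (1/12 - 3)*(-1065) = -1028 - 35/12*(-1065) = -1028 + 12425/4 = 8313/4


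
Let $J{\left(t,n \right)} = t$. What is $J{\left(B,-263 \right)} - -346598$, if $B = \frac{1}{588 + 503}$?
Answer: $\frac{378138419}{1091} \approx 3.466 \cdot 10^{5}$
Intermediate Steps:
$B = \frac{1}{1091} \approx 0.00091659$
$J{\left(B,-263 \right)} - -346598 = \frac{1}{1091} - -346598 = \frac{1}{1091} + 346598 = \frac{378138419}{1091}$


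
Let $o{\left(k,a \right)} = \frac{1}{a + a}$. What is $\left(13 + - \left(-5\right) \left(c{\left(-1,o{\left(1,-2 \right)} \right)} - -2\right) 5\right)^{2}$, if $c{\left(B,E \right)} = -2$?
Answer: $169$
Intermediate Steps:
$o{\left(k,a \right)} = \frac{1}{2 a}$
$\left(13 + - \left(-5\right) \left(c{\left(-1,o{\left(1,-2 \right)} \right)} - -2\right) 5\right)^{2} = \left(13 + - \left(-5\right) \left(-2 - -2\right) 5\right)^{2} = \left(13 + - \left(-5\right) \left(-2 + \left(-3 + 5\right)\right) 5\right)^{2} = \left(13 + - \left(-5\right) \left(-2 + 2\right) 5\right)^{2} = \left(13 + - \left(-5\right) 0 \cdot 5\right)^{2} = \left(13 + \left(-1\right) 0 \cdot 5\right)^{2} = \left(13 + 0 \cdot 5\right)^{2} = \left(13 + 0\right)^{2} = 13^{2} = 169$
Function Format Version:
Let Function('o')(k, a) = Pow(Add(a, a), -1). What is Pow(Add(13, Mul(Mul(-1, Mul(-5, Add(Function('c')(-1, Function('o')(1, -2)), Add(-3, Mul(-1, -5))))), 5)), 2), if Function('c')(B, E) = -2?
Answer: 169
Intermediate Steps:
Function('o')(k, a) = Mul(Rational(1, 2), Pow(a, -1)) (Function('o')(k, a) = Pow(Mul(2, a), -1) = Mul(Rational(1, 2), Pow(a, -1)))
Pow(Add(13, Mul(Mul(-1, Mul(-5, Add(Function('c')(-1, Function('o')(1, -2)), Add(-3, Mul(-1, -5))))), 5)), 2) = Pow(Add(13, Mul(Mul(-1, Mul(-5, Add(-2, Add(-3, Mul(-1, -5))))), 5)), 2) = Pow(Add(13, Mul(Mul(-1, Mul(-5, Add(-2, Add(-3, 5)))), 5)), 2) = Pow(Add(13, Mul(Mul(-1, Mul(-5, Add(-2, 2))), 5)), 2) = Pow(Add(13, Mul(Mul(-1, Mul(-5, 0)), 5)), 2) = Pow(Add(13, Mul(Mul(-1, 0), 5)), 2) = Pow(Add(13, Mul(0, 5)), 2) = Pow(Add(13, 0), 2) = Pow(13, 2) = 169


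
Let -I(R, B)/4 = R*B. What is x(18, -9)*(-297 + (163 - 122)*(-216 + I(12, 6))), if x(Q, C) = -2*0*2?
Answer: 0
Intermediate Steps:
x(Q, C) = 0 (x(Q, C) = 0*2 = 0)
I(R, B) = -4*B*R (I(R, B) = -4*R*B = -4*B*R)
x(18, -9)*(-297 + (163 - 122)*(-216 + I(12, 6))) = 0*(-297 + (163 - 122)*(-216 - 4*6*12)) = 0*(-297 + 41*(-216 - 288)) = 0*(-297 + 41*(-504)) = 0*(-297 - 20664) = 0*(-20961) = 0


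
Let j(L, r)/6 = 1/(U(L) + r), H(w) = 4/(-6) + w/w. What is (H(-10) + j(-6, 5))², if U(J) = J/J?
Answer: 16/9 ≈ 1.7778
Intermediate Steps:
H(w) = ⅓ (H(w) = 4*(-⅙) + 1 = -⅔ + 1 = ⅓)
U(J) = 1
j(L, r) = 6/(1 + r)
(H(-10) + j(-6, 5))² = (⅓ + 6/(1 + 5))² = (⅓ + 6/6)² = (⅓ + 6*(⅙))² = (⅓ + 1)² = (4/3)² = 16/9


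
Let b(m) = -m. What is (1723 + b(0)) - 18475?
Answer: -16752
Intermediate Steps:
(1723 + b(0)) - 18475 = (1723 - 1*0) - 18475 = (1723 + 0) - 18475 = 1723 - 18475 = -16752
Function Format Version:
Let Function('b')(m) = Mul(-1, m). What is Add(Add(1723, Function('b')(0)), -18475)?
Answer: -16752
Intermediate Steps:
Add(Add(1723, Function('b')(0)), -18475) = Add(Add(1723, Mul(-1, 0)), -18475) = Add(Add(1723, 0), -18475) = Add(1723, -18475) = -16752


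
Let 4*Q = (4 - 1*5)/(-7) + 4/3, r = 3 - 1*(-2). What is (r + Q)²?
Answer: 203401/7056 ≈ 28.827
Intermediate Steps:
r = 5 (r = 3 + 2 = 5)
Q = 31/84 (Q = ((4 - 1*5)/(-7) + 4/3)/4 = ((4 - 5)*(-⅐) + 4*(⅓))/4 = (-1*(-⅐) + 4/3)/4 = (⅐ + 4/3)/4 = (¼)*(31/21) = 31/84 ≈ 0.36905)
(r + Q)² = (5 + 31/84)² = (451/84)² = 203401/7056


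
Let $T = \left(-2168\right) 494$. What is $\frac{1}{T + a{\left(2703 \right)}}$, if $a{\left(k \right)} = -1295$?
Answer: $- \frac{1}{1072287} \approx -9.3259 \cdot 10^{-7}$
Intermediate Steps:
$T = -1070992$
$\frac{1}{T + a{\left(2703 \right)}} = \frac{1}{-1070992 - 1295} = \frac{1}{-1072287} = - \frac{1}{1072287}$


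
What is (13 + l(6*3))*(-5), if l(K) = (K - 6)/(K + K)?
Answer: -200/3 ≈ -66.667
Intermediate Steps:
l(K) = (-6 + K)/(2*K) (l(K) = (-6 + K)/((2*K)) = (-6 + K)*(1/(2*K)) = (-6 + K)/(2*K))
(13 + l(6*3))*(-5) = (13 + (-6 + 6*3)/(2*((6*3))))*(-5) = (13 + (½)*(-6 + 18)/18)*(-5) = (13 + (½)*(1/18)*12)*(-5) = (13 + ⅓)*(-5) = (40/3)*(-5) = -200/3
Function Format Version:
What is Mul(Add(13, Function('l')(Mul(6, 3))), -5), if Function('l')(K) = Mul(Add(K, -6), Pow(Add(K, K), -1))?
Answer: Rational(-200, 3) ≈ -66.667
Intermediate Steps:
Function('l')(K) = Mul(Rational(1, 2), Pow(K, -1), Add(-6, K)) (Function('l')(K) = Mul(Add(-6, K), Pow(Mul(2, K), -1)) = Mul(Add(-6, K), Mul(Rational(1, 2), Pow(K, -1))) = Mul(Rational(1, 2), Pow(K, -1), Add(-6, K)))
Mul(Add(13, Function('l')(Mul(6, 3))), -5) = Mul(Add(13, Mul(Rational(1, 2), Pow(Mul(6, 3), -1), Add(-6, Mul(6, 3)))), -5) = Mul(Add(13, Mul(Rational(1, 2), Pow(18, -1), Add(-6, 18))), -5) = Mul(Add(13, Mul(Rational(1, 2), Rational(1, 18), 12)), -5) = Mul(Add(13, Rational(1, 3)), -5) = Mul(Rational(40, 3), -5) = Rational(-200, 3)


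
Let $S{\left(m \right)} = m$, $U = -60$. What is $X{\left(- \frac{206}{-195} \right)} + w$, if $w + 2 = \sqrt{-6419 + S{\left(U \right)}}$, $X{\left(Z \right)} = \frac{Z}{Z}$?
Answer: $-1 + i \sqrt{6479} \approx -1.0 + 80.492 i$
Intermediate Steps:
$X{\left(Z \right)} = 1$
$w = -2 + i \sqrt{6479}$ ($w = -2 + \sqrt{-6419 - 60} = -2 + \sqrt{-6479} = -2 + i \sqrt{6479} \approx -2.0 + 80.492 i$)
$X{\left(- \frac{206}{-195} \right)} + w = 1 - \left(2 - i \sqrt{6479}\right) = -1 + i \sqrt{6479}$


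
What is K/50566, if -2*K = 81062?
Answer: -40531/50566 ≈ -0.80155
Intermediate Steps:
K = -40531 (K = -½*81062 = -40531)
K/50566 = -40531/50566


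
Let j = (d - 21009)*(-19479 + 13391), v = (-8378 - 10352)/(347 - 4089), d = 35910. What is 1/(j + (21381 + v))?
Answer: -1871/169692032632 ≈ -1.1026e-8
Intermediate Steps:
v = 9365/1871 (v = -18730/(-3742) = -18730*(-1/3742) = 9365/1871 ≈ 5.0053)
j = -90717288 (j = (35910 - 21009)*(-19479 + 13391) = 14901*(-6088) = -90717288)
1/(j + (21381 + v)) = 1/(-90717288 + (21381 + 9365/1871)) = 1/(-90717288 + 40013216/1871) = 1/(-169692032632/1871) = -1871/169692032632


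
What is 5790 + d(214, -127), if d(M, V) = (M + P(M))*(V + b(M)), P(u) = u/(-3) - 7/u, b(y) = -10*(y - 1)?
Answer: -202958567/642 ≈ -3.1614e+5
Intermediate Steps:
b(y) = 10 - 10*y (b(y) = -10*(-1 + y) = 10 - 10*y)
P(u) = -7/u - u/3 (P(u) = u*(-⅓) - 7/u = -u/3 - 7/u = -7/u - u/3)
d(M, V) = (-7/M + 2*M/3)*(10 + V - 10*M) (d(M, V) = (M + (-7/M - M/3))*(V + (10 - 10*M)) = (-7/M + 2*M/3)*(10 + V - 10*M))
5790 + d(214, -127) = 5790 + (⅓)*(-210 - 21*(-127) - 20*214³ + 20*214² + 210*214 + 2*(-127)*214²)/214 = 5790 + (⅓)*(1/214)*(-210 + 2667 - 20*9800344 + 20*45796 + 44940 + 2*(-127)*45796) = 5790 + (⅓)*(1/214)*(-210 + 2667 - 196006880 + 915920 + 44940 - 11632184) = 5790 + (⅓)*(1/214)*(-206675747) = 5790 - 206675747/642 = -202958567/642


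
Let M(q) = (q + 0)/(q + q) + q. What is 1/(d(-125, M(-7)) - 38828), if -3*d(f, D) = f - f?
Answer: -1/38828 ≈ -2.5755e-5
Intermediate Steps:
M(q) = ½ + q (M(q) = q/((2*q)) + q = q*(1/(2*q)) + q = ½ + q)
d(f, D) = 0 (d(f, D) = -(f - f)/3 = -⅓*0 = 0)
1/(d(-125, M(-7)) - 38828) = 1/(0 - 38828) = 1/(-38828) = -1/38828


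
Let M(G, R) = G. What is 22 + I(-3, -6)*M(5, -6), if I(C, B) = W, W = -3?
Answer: 7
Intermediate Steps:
I(C, B) = -3
22 + I(-3, -6)*M(5, -6) = 22 - 3*5 = 22 - 15 = 7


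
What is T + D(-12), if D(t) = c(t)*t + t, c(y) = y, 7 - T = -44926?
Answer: 45065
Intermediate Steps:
T = 44933 (T = 7 - 1*(-44926) = 7 + 44926 = 44933)
D(t) = t + t² (D(t) = t*t + t = t² + t = t + t²)
T + D(-12) = 44933 - 12*(1 - 12) = 44933 - 12*(-11) = 44933 + 132 = 45065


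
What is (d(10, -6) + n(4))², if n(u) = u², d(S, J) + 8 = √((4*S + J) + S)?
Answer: 108 + 32*√11 ≈ 214.13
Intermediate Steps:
d(S, J) = -8 + √(J + 5*S) (d(S, J) = -8 + √((4*S + J) + S) = -8 + √((J + 4*S) + S) = -8 + √(J + 5*S))
(d(10, -6) + n(4))² = ((-8 + √(-6 + 5*10)) + 4²)² = ((-8 + √(-6 + 50)) + 16)² = ((-8 + √44) + 16)² = ((-8 + 2*√11) + 16)² = (8 + 2*√11)²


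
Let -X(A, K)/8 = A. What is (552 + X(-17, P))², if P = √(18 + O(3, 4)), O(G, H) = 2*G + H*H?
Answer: 473344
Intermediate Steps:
O(G, H) = H² + 2*G (O(G, H) = 2*G + H² = H² + 2*G)
P = 2*√10 (P = √(18 + (4² + 2*3)) = √(18 + (16 + 6)) = √(18 + 22) = √40 = 2*√10 ≈ 6.3246)
X(A, K) = -8*A
(552 + X(-17, P))² = (552 - 8*(-17))² = (552 + 136)² = 688² = 473344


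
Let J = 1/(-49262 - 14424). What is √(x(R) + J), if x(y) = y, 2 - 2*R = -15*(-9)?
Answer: 2*I*√16857365770/31843 ≈ 8.1548*I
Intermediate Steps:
R = -133/2 (R = 1 - (-15)*(-9)/2 = 1 - ½*135 = 1 - 135/2 = -133/2 ≈ -66.500)
J = -1/63686 (J = 1/(-63686) = -1/63686 ≈ -1.5702e-5)
√(x(R) + J) = √(-133/2 - 1/63686) = √(-2117560/31843) = 2*I*√16857365770/31843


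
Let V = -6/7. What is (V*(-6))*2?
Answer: 72/7 ≈ 10.286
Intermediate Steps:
V = -6/7 (V = -6*⅐ = -6/7 ≈ -0.85714)
(V*(-6))*2 = -6/7*(-6)*2 = (36/7)*2 = 72/7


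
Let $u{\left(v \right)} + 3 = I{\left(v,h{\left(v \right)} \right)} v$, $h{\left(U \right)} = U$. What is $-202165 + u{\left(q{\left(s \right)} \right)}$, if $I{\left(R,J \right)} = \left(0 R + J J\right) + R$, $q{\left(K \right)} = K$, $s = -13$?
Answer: $-204196$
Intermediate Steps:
$I{\left(R,J \right)} = R + J^{2}$ ($I{\left(R,J \right)} = \left(0 + J^{2}\right) + R = J^{2} + R = R + J^{2}$)
$u{\left(v \right)} = -3 + v \left(v + v^{2}\right)$ ($u{\left(v \right)} = -3 + \left(v + v^{2}\right) v = -3 + v \left(v + v^{2}\right)$)
$-202165 + u{\left(q{\left(s \right)} \right)} = -202165 + \left(-3 + \left(-13\right)^{2} \left(1 - 13\right)\right) = -202165 + \left(-3 + 169 \left(-12\right)\right) = -202165 - 2031 = -204196$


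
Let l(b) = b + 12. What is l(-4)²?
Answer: 64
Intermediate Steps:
l(b) = 12 + b
l(-4)² = (12 - 4)² = 8² = 64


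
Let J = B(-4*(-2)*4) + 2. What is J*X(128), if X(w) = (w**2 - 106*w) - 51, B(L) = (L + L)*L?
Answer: 5668250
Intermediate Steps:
B(L) = 2*L**2 (B(L) = (2*L)*L = 2*L**2)
X(w) = -51 + w**2 - 106*w
J = 2050 (J = 2*(-4*(-2)*4)**2 + 2 = 2*(8*4)**2 + 2 = 2*32**2 + 2 = 2*1024 + 2 = 2048 + 2 = 2050)
J*X(128) = 2050*(-51 + 128**2 - 106*128) = 2050*(-51 + 16384 - 13568) = 2050*2765 = 5668250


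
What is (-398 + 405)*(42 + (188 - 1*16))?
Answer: 1498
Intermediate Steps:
(-398 + 405)*(42 + (188 - 1*16)) = 7*(42 + (188 - 16)) = 7*(42 + 172) = 7*214 = 1498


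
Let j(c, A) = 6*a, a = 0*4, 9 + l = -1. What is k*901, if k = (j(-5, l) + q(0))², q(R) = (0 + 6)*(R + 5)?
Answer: 810900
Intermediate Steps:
q(R) = 30 + 6*R (q(R) = 6*(5 + R) = 30 + 6*R)
l = -10 (l = -9 - 1 = -10)
a = 0
j(c, A) = 0 (j(c, A) = 6*0 = 0)
k = 900 (k = (0 + (30 + 6*0))² = (0 + (30 + 0))² = (0 + 30)² = 30² = 900)
k*901 = 900*901 = 810900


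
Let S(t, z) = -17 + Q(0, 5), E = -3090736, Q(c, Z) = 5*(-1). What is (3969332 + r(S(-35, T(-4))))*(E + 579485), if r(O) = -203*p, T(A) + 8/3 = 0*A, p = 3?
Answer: -9966459602473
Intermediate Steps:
Q(c, Z) = -5
T(A) = -8/3 (T(A) = -8/3 + 0*A = -8/3 + 0 = -8/3)
S(t, z) = -22 (S(t, z) = -17 - 5 = -22)
r(O) = -609 (r(O) = -203*3 = -609)
(3969332 + r(S(-35, T(-4))))*(E + 579485) = (3969332 - 609)*(-3090736 + 579485) = 3968723*(-2511251) = -9966459602473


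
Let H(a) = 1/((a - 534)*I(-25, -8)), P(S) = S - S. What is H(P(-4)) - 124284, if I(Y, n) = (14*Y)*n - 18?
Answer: -184634818993/1485588 ≈ -1.2428e+5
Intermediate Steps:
P(S) = 0
I(Y, n) = -18 + 14*Y*n (I(Y, n) = 14*Y*n - 18 = -18 + 14*Y*n)
H(a) = 1/(2782*(-534 + a)) (H(a) = 1/((a - 534)*(-18 + 14*(-25)*(-8))) = 1/((-534 + a)*(-18 + 2800)) = 1/((-534 + a)*2782) = (1/2782)/(-534 + a) = 1/(2782*(-534 + a)))
H(P(-4)) - 124284 = 1/(2782*(-534 + 0)) - 124284 = (1/2782)/(-534) - 124284 = (1/2782)*(-1/534) - 124284 = -1/1485588 - 124284 = -184634818993/1485588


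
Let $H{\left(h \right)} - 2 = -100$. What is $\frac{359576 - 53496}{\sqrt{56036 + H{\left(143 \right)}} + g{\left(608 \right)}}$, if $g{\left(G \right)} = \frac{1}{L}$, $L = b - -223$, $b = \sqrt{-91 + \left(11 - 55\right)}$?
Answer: $\frac{306080 \left(223 + 3 i \sqrt{15}\right)}{1 + \sqrt{55938} \left(223 + 3 i \sqrt{15}\right)} \approx 1294.1 + 0.001275 i$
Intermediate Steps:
$H{\left(h \right)} = -98$ ($H{\left(h \right)} = 2 - 100 = -98$)
$b = 3 i \sqrt{15}$ ($b = \sqrt{-91 + \left(11 - 55\right)} = \sqrt{-91 - 44} = \sqrt{-135} = 3 i \sqrt{15} \approx 11.619 i$)
$L = 223 + 3 i \sqrt{15}$ ($L = 3 i \sqrt{15} - -223 = 3 i \sqrt{15} + 223 = 223 + 3 i \sqrt{15} \approx 223.0 + 11.619 i$)
$g{\left(G \right)} = \frac{1}{223 + 3 i \sqrt{15}}$
$\frac{359576 - 53496}{\sqrt{56036 + H{\left(143 \right)}} + g{\left(608 \right)}} = \frac{359576 - 53496}{\sqrt{56036 - 98} + \left(\frac{223}{49864} - \frac{3 i \sqrt{15}}{49864}\right)} = \frac{306080}{\sqrt{55938} + \left(\frac{223}{49864} - \frac{3 i \sqrt{15}}{49864}\right)} = \frac{306080}{\frac{223}{49864} + \sqrt{55938} - \frac{3 i \sqrt{15}}{49864}}$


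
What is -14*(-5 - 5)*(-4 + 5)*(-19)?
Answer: -2660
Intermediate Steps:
-14*(-5 - 5)*(-4 + 5)*(-19) = -(-140)*(-19) = -14*(-10)*(-19) = 140*(-19) = -2660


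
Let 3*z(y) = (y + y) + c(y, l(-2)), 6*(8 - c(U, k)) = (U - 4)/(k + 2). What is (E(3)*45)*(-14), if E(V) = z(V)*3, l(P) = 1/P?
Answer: -8890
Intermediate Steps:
l(P) = 1/P
c(U, k) = 8 - (-4 + U)/(6*(2 + k)) (c(U, k) = 8 - (U - 4)/(6*(k + 2)) = 8 - (-4 + U)/(6*(2 + k)))
z(y) = 76/27 + 17*y/27 (z(y) = ((y + y) + (100 - y + 48/(-2))/(6*(2 + 1/(-2))))/3 = (2*y + (100 - y + 48*(-1/2))/(6*(2 - 1/2)))/3 = (2*y + (100 - y - 24)/(6*(3/2)))/3 = (2*y + (1/6)*(2/3)*(76 - y))/3 = (2*y + (76/9 - y/9))/3 = (76/9 + 17*y/9)/3 = 76/27 + 17*y/27)
E(V) = 76/9 + 17*V/9 (E(V) = (76/27 + 17*V/27)*3 = 76/9 + 17*V/9)
(E(3)*45)*(-14) = ((76/9 + (17/9)*3)*45)*(-14) = ((76/9 + 17/3)*45)*(-14) = ((127/9)*45)*(-14) = 635*(-14) = -8890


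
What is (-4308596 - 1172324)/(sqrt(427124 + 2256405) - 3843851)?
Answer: 2633479977865/1846898478334 + 685115*sqrt(2683529)/1846898478334 ≈ 1.4265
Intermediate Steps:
(-4308596 - 1172324)/(sqrt(427124 + 2256405) - 3843851) = -5480920/(sqrt(2683529) - 3843851) = -5480920/(-3843851 + sqrt(2683529))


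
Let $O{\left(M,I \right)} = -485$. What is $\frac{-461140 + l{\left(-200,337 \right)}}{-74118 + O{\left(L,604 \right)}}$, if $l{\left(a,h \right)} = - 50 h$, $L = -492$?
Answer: $\frac{477990}{74603} \approx 6.4071$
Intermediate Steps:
$\frac{-461140 + l{\left(-200,337 \right)}}{-74118 + O{\left(L,604 \right)}} = \frac{-461140 - 16850}{-74118 - 485} = \frac{-461140 - 16850}{-74603} = \left(-477990\right) \left(- \frac{1}{74603}\right) = \frac{477990}{74603}$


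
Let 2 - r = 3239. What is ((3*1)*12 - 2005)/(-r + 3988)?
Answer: -1969/7225 ≈ -0.27253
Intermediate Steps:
r = -3237 (r = 2 - 1*3239 = 2 - 3239 = -3237)
((3*1)*12 - 2005)/(-r + 3988) = ((3*1)*12 - 2005)/(-1*(-3237) + 3988) = (3*12 - 2005)/(3237 + 3988) = (36 - 2005)/7225 = -1969*1/7225 = -1969/7225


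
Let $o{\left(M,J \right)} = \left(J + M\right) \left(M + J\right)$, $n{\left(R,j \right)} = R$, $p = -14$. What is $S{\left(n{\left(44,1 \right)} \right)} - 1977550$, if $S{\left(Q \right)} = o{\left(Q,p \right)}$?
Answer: $-1976650$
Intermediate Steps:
$o{\left(M,J \right)} = \left(J + M\right)^{2}$ ($o{\left(M,J \right)} = \left(J + M\right) \left(J + M\right) = \left(J + M\right)^{2}$)
$S{\left(Q \right)} = \left(-14 + Q\right)^{2}$
$S{\left(n{\left(44,1 \right)} \right)} - 1977550 = \left(-14 + 44\right)^{2} - 1977550 = 30^{2} - 1977550 = 900 - 1977550 = -1976650$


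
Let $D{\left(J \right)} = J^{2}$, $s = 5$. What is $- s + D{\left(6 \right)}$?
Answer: $31$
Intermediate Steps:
$- s + D{\left(6 \right)} = \left(-1\right) 5 + 6^{2} = -5 + 36 = 31$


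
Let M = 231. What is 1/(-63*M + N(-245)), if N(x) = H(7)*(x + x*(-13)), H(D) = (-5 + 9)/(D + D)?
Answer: -1/13713 ≈ -7.2923e-5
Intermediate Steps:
H(D) = 2/D (H(D) = 4/((2*D)) = 4*(1/(2*D)) = 2/D)
N(x) = -24*x/7 (N(x) = (2/7)*(x + x*(-13)) = (2*(1/7))*(x - 13*x) = 2*(-12*x)/7 = -24*x/7)
1/(-63*M + N(-245)) = 1/(-63*231 - 24/7*(-245)) = 1/(-14553 + 840) = 1/(-13713) = -1/13713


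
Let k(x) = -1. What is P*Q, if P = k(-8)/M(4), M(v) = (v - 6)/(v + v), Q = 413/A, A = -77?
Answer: -236/11 ≈ -21.455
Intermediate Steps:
Q = -59/11 (Q = 413/(-77) = 413*(-1/77) = -59/11 ≈ -5.3636)
M(v) = (-6 + v)/(2*v) (M(v) = (-6 + v)/((2*v)) = (-6 + v)*(1/(2*v)) = (-6 + v)/(2*v))
P = 4 (P = -1/((½)*(-6 + 4)/4) = -1/((½)*(¼)*(-2)) = -1/(-¼) = -1*(-4) = 4)
P*Q = 4*(-59/11) = -236/11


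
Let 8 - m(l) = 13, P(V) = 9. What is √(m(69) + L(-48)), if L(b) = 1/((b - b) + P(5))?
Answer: 2*I*√11/3 ≈ 2.2111*I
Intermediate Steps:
m(l) = -5 (m(l) = 8 - 1*13 = 8 - 13 = -5)
L(b) = ⅑ (L(b) = 1/((b - b) + 9) = 1/(0 + 9) = 1/9 = ⅑)
√(m(69) + L(-48)) = √(-5 + ⅑) = √(-44/9) = 2*I*√11/3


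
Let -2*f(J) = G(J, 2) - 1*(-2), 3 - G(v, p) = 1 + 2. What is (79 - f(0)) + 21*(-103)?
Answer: -2083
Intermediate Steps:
G(v, p) = 0 (G(v, p) = 3 - (1 + 2) = 3 - 1*3 = 3 - 3 = 0)
f(J) = -1 (f(J) = -(0 - 1*(-2))/2 = -(0 + 2)/2 = -1/2*2 = -1)
(79 - f(0)) + 21*(-103) = (79 - 1*(-1)) + 21*(-103) = (79 + 1) - 2163 = 80 - 2163 = -2083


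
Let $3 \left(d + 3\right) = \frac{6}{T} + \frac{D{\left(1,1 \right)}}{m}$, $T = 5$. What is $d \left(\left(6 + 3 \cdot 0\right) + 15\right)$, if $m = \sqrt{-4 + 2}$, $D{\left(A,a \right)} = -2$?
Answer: $- \frac{273}{5} + 7 i \sqrt{2} \approx -54.6 + 9.8995 i$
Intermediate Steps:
$m = i \sqrt{2}$ ($m = \sqrt{-2} = i \sqrt{2} \approx 1.4142 i$)
$d = - \frac{13}{5} + \frac{i \sqrt{2}}{3}$ ($d = -3 + \frac{\frac{6}{5} - \frac{2}{i \sqrt{2}}}{3} = -3 + \frac{6 \cdot \frac{1}{5} - 2 \left(- \frac{i \sqrt{2}}{2}\right)}{3} = -3 + \frac{\frac{6}{5} + i \sqrt{2}}{3} = -3 + \left(\frac{2}{5} + \frac{i \sqrt{2}}{3}\right) = - \frac{13}{5} + \frac{i \sqrt{2}}{3} \approx -2.6 + 0.4714 i$)
$d \left(\left(6 + 3 \cdot 0\right) + 15\right) = \left(- \frac{13}{5} + \frac{i \sqrt{2}}{3}\right) \left(\left(6 + 3 \cdot 0\right) + 15\right) = \left(- \frac{13}{5} + \frac{i \sqrt{2}}{3}\right) \left(\left(6 + 0\right) + 15\right) = \left(- \frac{13}{5} + \frac{i \sqrt{2}}{3}\right) \left(6 + 15\right) = \left(- \frac{13}{5} + \frac{i \sqrt{2}}{3}\right) 21 = - \frac{273}{5} + 7 i \sqrt{2}$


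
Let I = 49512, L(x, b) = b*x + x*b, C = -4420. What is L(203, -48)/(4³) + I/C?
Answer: -697701/2210 ≈ -315.70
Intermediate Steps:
L(x, b) = 2*b*x (L(x, b) = b*x + b*x = 2*b*x)
L(203, -48)/(4³) + I/C = (2*(-48)*203)/(4³) + 49512/(-4420) = -19488/64 + 49512*(-1/4420) = -19488*1/64 - 12378/1105 = -609/2 - 12378/1105 = -697701/2210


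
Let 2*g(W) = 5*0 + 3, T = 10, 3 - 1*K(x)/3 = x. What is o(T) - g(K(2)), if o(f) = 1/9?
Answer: -25/18 ≈ -1.3889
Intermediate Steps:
K(x) = 9 - 3*x
g(W) = 3/2 (g(W) = (5*0 + 3)/2 = (0 + 3)/2 = (½)*3 = 3/2)
o(f) = ⅑
o(T) - g(K(2)) = ⅑ - 1*3/2 = ⅑ - 3/2 = -25/18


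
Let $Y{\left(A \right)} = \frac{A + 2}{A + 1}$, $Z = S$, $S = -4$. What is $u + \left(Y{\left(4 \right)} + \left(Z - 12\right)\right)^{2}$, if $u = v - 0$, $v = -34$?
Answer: $\frac{4626}{25} \approx 185.04$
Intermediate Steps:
$Z = -4$
$Y{\left(A \right)} = \frac{2 + A}{1 + A}$
$u = -34$ ($u = -34 - 0 = -34 + 0 = -34$)
$u + \left(Y{\left(4 \right)} + \left(Z - 12\right)\right)^{2} = -34 + \left(\frac{2 + 4}{1 + 4} - 16\right)^{2} = -34 + \left(\frac{1}{5} \cdot 6 - 16\right)^{2} = -34 + \left(\frac{6}{5} - 16\right)^{2} = -34 + \left(- \frac{74}{5}\right)^{2} = -34 + \frac{5476}{25} = \frac{4626}{25}$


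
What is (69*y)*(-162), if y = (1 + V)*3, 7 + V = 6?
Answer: 0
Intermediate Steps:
V = -1 (V = -7 + 6 = -1)
y = 0 (y = (1 - 1)*3 = 0*3 = 0)
(69*y)*(-162) = (69*0)*(-162) = 0*(-162) = 0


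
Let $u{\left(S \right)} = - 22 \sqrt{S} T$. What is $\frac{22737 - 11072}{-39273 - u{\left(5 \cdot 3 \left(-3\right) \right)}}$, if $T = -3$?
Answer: $- \frac{152706515}{514188183} + \frac{256630 i \sqrt{5}}{171396061} \approx -0.29699 + 0.003348 i$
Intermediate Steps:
$u{\left(S \right)} = 66 \sqrt{S}$ ($u{\left(S \right)} = - 22 \sqrt{S} \left(-3\right) = 66 \sqrt{S}$)
$\frac{22737 - 11072}{-39273 - u{\left(5 \cdot 3 \left(-3\right) \right)}} = \frac{22737 - 11072}{-39273 - 66 \sqrt{5 \cdot 3 \left(-3\right)}} = \frac{11665}{-39273 - 66 \sqrt{15 \left(-3\right)}} = \frac{11665}{-39273 - 66 \sqrt{-45}} = \frac{11665}{-39273 - 66 \cdot 3 i \sqrt{5}} = \frac{11665}{-39273 - 198 i \sqrt{5}}$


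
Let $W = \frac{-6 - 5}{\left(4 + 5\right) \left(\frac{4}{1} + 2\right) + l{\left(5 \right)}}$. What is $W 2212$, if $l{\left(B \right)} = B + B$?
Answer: $- \frac{6083}{16} \approx -380.19$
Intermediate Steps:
$l{\left(B \right)} = 2 B$
$W = - \frac{11}{64}$ ($W = \frac{-6 - 5}{\left(4 + 5\right) \left(\frac{4}{1} + 2\right) + 2 \cdot 5} = - \frac{11}{9 \left(4 \cdot 1 + 2\right) + 10} = - \frac{11}{9 \left(4 + 2\right) + 10} = - \frac{11}{9 \cdot 6 + 10} = - \frac{11}{54 + 10} = - \frac{11}{64} \approx -0.17188$)
$W 2212 = \left(- \frac{11}{64}\right) 2212 = - \frac{6083}{16}$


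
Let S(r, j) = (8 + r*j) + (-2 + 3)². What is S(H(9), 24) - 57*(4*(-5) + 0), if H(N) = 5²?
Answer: 1749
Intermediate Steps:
H(N) = 25
S(r, j) = 9 + j*r (S(r, j) = (8 + j*r) + 1² = (8 + j*r) + 1 = 9 + j*r)
S(H(9), 24) - 57*(4*(-5) + 0) = (9 + 24*25) - 57*(4*(-5) + 0) = (9 + 600) - 57*(-20 + 0) = 609 - 57*(-20) = 609 + 1140 = 1749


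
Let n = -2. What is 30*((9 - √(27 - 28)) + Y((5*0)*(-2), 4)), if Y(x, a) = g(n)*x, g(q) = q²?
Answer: 270 - 30*I ≈ 270.0 - 30.0*I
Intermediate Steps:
Y(x, a) = 4*x (Y(x, a) = (-2)²*x = 4*x)
30*((9 - √(27 - 28)) + Y((5*0)*(-2), 4)) = 30*((9 - √(27 - 28)) + 4*((5*0)*(-2))) = 30*((9 - √(-1)) + 4*(0*(-2))) = 30*((9 - I) + 4*0) = 30*((9 - I) + 0) = 30*(9 - I) = 270 - 30*I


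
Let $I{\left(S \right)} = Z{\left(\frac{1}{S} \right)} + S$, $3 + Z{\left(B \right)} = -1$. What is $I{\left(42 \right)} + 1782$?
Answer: $1820$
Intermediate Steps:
$Z{\left(B \right)} = -4$ ($Z{\left(B \right)} = -3 - 1 = -4$)
$I{\left(S \right)} = -4 + S$
$I{\left(42 \right)} + 1782 = \left(-4 + 42\right) + 1782 = 38 + 1782 = 1820$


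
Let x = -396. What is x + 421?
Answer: 25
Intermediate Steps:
x + 421 = -396 + 421 = 25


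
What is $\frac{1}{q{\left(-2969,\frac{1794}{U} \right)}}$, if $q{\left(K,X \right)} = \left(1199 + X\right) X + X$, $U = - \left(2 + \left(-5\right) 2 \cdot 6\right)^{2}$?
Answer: $- \frac{2829124}{1809700191} \approx -0.0015633$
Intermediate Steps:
$U = -3364$ ($U = - \left(2 - 60\right)^{2} = - \left(-58\right)^{2} = \left(-1\right) 3364 = -3364$)
$q{\left(K,X \right)} = X + X \left(1199 + X\right)$ ($q{\left(K,X \right)} = X \left(1199 + X\right) + X = X + X \left(1199 + X\right)$)
$\frac{1}{q{\left(-2969,\frac{1794}{U} \right)}} = \frac{1}{\frac{1794}{-3364} \left(1200 + \frac{1794}{-3364}\right)} = \frac{1}{1794 \left(- \frac{1}{3364}\right) \left(1200 + 1794 \left(- \frac{1}{3364}\right)\right)} = \frac{1}{\left(- \frac{897}{1682}\right) \left(1200 - \frac{897}{1682}\right)} = \frac{1}{\left(- \frac{897}{1682}\right) \frac{2017503}{1682}} = \frac{1}{- \frac{1809700191}{2829124}} = - \frac{2829124}{1809700191}$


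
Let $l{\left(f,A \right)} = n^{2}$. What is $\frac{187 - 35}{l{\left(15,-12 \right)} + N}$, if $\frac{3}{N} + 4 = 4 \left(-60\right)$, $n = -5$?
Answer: $\frac{37088}{6097} \approx 6.083$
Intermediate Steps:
$l{\left(f,A \right)} = 25$ ($l{\left(f,A \right)} = \left(-5\right)^{2} = 25$)
$N = - \frac{3}{244}$ ($N = \frac{3}{-4 + 4 \left(-60\right)} = \frac{3}{-4 - 240} = \frac{3}{-244} = 3 \left(- \frac{1}{244}\right) = - \frac{3}{244} \approx -0.012295$)
$\frac{187 - 35}{l{\left(15,-12 \right)} + N} = \frac{187 - 35}{25 - \frac{3}{244}} = \frac{152}{\frac{6097}{244}} = 152 \cdot \frac{244}{6097} = \frac{37088}{6097}$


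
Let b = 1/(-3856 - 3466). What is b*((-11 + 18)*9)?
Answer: -9/1046 ≈ -0.0086042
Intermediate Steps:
b = -1/7322 (b = 1/(-7322) = -1/7322 ≈ -0.00013657)
b*((-11 + 18)*9) = -(-11 + 18)*9/7322 = -9/1046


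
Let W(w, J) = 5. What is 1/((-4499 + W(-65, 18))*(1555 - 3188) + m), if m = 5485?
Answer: 1/7344187 ≈ 1.3616e-7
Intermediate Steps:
1/((-4499 + W(-65, 18))*(1555 - 3188) + m) = 1/((-4499 + 5)*(1555 - 3188) + 5485) = 1/(-4494*(-1633) + 5485) = 1/(7338702 + 5485) = 1/7344187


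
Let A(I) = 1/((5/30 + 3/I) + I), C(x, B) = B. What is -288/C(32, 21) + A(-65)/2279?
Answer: -5535894282/403658759 ≈ -13.714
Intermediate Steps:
A(I) = 1/(⅙ + I + 3/I) (A(I) = 1/((5*(1/30) + 3/I) + I) = 1/((⅙ + 3/I) + I) = 1/(⅙ + I + 3/I))
-288/C(32, 21) + A(-65)/2279 = -288/21 + (6*(-65)/(18 - 65 + 6*(-65)²))/2279 = -288*1/21 + (6*(-65)/(18 - 65 + 6*4225))*(1/2279) = -96/7 + (6*(-65)/(18 - 65 + 25350))*(1/2279) = -96/7 + (6*(-65)/25303)*(1/2279) = -96/7 + (6*(-65)*(1/25303))*(1/2279) = -96/7 - 390/25303*1/2279 = -96/7 - 390/57665537 = -5535894282/403658759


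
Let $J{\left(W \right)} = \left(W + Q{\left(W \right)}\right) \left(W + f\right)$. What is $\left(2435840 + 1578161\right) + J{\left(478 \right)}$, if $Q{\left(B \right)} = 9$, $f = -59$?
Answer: $4218054$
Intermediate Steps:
$J{\left(W \right)} = \left(-59 + W\right) \left(9 + W\right)$ ($J{\left(W \right)} = \left(W + 9\right) \left(W - 59\right) = \left(9 + W\right) \left(-59 + W\right) = \left(-59 + W\right) \left(9 + W\right)$)
$\left(2435840 + 1578161\right) + J{\left(478 \right)} = \left(2435840 + 1578161\right) - \left(24431 - 228484\right) = 4014001 - -204053 = 4014001 + 204053 = 4218054$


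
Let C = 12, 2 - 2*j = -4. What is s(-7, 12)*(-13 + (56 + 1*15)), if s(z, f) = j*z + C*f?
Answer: 7134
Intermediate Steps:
j = 3 (j = 1 - ½*(-4) = 1 + 2 = 3)
s(z, f) = 3*z + 12*f
s(-7, 12)*(-13 + (56 + 1*15)) = (3*(-7) + 12*12)*(-13 + (56 + 1*15)) = (-21 + 144)*(-13 + (56 + 15)) = 123*(-13 + 71) = 123*58 = 7134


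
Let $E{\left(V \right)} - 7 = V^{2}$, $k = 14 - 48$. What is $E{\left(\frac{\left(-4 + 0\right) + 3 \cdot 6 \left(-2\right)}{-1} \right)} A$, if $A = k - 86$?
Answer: $-192840$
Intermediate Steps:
$k = -34$
$E{\left(V \right)} = 7 + V^{2}$
$A = -120$ ($A = -34 - 86 = -120$)
$E{\left(\frac{\left(-4 + 0\right) + 3 \cdot 6 \left(-2\right)}{-1} \right)} A = \left(7 + \left(\frac{\left(-4 + 0\right) + 3 \cdot 6 \left(-2\right)}{-1}\right)^{2}\right) \left(-120\right) = \left(7 + \left(\left(-4 + 18 \left(-2\right)\right) \left(-1\right)\right)^{2}\right) \left(-120\right) = \left(7 + \left(\left(-4 - 36\right) \left(-1\right)\right)^{2}\right) \left(-120\right) = \left(7 + \left(\left(-40\right) \left(-1\right)\right)^{2}\right) \left(-120\right) = \left(7 + 40^{2}\right) \left(-120\right) = \left(7 + 1600\right) \left(-120\right) = 1607 \left(-120\right) = -192840$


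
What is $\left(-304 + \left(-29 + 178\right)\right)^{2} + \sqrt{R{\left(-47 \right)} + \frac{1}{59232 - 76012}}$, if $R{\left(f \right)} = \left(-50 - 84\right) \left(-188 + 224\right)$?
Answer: $24025 + \frac{i \sqrt{339571494595}}{8390} \approx 24025.0 + 69.455 i$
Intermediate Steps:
$R{\left(f \right)} = -4824$ ($R{\left(f \right)} = \left(-134\right) 36 = -4824$)
$\left(-304 + \left(-29 + 178\right)\right)^{2} + \sqrt{R{\left(-47 \right)} + \frac{1}{59232 - 76012}} = \left(-304 + \left(-29 + 178\right)\right)^{2} + \sqrt{-4824 + \frac{1}{59232 - 76012}} = \left(-304 + 149\right)^{2} + \sqrt{-4824 + \frac{1}{-16780}} = \left(-155\right)^{2} + \sqrt{-4824 - \frac{1}{16780}} = 24025 + \sqrt{- \frac{80946721}{16780}} = 24025 + \frac{i \sqrt{339571494595}}{8390}$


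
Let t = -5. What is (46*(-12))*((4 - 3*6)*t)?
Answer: -38640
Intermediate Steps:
(46*(-12))*((4 - 3*6)*t) = (46*(-12))*((4 - 3*6)*(-5)) = -552*(4 - 18)*(-5) = -(-7728)*(-5) = -552*70 = -38640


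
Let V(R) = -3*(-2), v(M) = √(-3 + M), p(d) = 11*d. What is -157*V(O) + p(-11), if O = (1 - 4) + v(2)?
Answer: -1063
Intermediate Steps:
O = -3 + I (O = (1 - 4) + √(-3 + 2) = -3 + √(-1) = -3 + I ≈ -3.0 + 1.0*I)
V(R) = 6
-157*V(O) + p(-11) = -157*6 + 11*(-11) = -942 - 121 = -1063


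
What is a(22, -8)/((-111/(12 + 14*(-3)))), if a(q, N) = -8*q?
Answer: -1760/37 ≈ -47.568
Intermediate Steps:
a(22, -8)/((-111/(12 + 14*(-3)))) = (-8*22)/((-111/(12 + 14*(-3)))) = -176/((-111/(12 - 42))) = -176/((-111/(-30))) = -176/((-111*(-1/30))) = -176/37/10 = -176*10/37 = -1760/37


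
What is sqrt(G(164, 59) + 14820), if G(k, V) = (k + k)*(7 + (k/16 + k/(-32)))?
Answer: sqrt(18797) ≈ 137.10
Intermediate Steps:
G(k, V) = 2*k*(7 + k/32) (G(k, V) = (2*k)*(7 + (k*(1/16) + k*(-1/32))) = (2*k)*(7 + (k/16 - k/32)) = (2*k)*(7 + k/32) = 2*k*(7 + k/32))
sqrt(G(164, 59) + 14820) = sqrt((1/16)*164*(224 + 164) + 14820) = sqrt((1/16)*164*388 + 14820) = sqrt(3977 + 14820) = sqrt(18797)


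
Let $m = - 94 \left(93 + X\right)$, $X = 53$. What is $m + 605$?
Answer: $-13119$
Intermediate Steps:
$m = -13724$ ($m = - 94 \left(93 + 53\right) = \left(-94\right) 146 = -13724$)
$m + 605 = -13724 + 605 = -13119$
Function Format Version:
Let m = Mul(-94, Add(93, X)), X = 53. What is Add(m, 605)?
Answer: -13119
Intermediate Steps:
m = -13724 (m = Mul(-94, Add(93, 53)) = Mul(-94, 146) = -13724)
Add(m, 605) = Add(-13724, 605) = -13119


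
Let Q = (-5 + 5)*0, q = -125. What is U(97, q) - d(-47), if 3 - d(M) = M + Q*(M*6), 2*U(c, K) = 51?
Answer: -49/2 ≈ -24.500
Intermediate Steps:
U(c, K) = 51/2 (U(c, K) = (½)*51 = 51/2)
Q = 0 (Q = 0*0 = 0)
d(M) = 3 - M (d(M) = 3 - (M + 0*(M*6)) = 3 - (M + 0*(6*M)) = 3 - (M + 0) = 3 - M)
U(97, q) - d(-47) = 51/2 - (3 - 1*(-47)) = 51/2 - (3 + 47) = 51/2 - 1*50 = 51/2 - 50 = -49/2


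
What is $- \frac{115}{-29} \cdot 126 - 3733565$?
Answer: $- \frac{108258895}{29} \approx -3.7331 \cdot 10^{6}$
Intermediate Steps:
$- \frac{115}{-29} \cdot 126 - 3733565 = \left(-115\right) \left(- \frac{1}{29}\right) 126 - 3733565 = \frac{115}{29} \cdot 126 - 3733565 = \frac{14490}{29} - 3733565 = - \frac{108258895}{29}$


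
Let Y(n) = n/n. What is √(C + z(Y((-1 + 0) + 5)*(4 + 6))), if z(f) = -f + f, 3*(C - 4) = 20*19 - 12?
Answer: 2*√285/3 ≈ 11.255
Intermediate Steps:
Y(n) = 1
C = 380/3 (C = 4 + (20*19 - 12)/3 = 4 + (380 - 12)/3 = 4 + (⅓)*368 = 4 + 368/3 = 380/3 ≈ 126.67)
z(f) = 0
√(C + z(Y((-1 + 0) + 5)*(4 + 6))) = √(380/3 + 0) = √(380/3) = 2*√285/3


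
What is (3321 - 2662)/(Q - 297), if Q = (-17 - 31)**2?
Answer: 659/2007 ≈ 0.32835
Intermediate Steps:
Q = 2304 (Q = (-48)**2 = 2304)
(3321 - 2662)/(Q - 297) = (3321 - 2662)/(2304 - 297) = 659/2007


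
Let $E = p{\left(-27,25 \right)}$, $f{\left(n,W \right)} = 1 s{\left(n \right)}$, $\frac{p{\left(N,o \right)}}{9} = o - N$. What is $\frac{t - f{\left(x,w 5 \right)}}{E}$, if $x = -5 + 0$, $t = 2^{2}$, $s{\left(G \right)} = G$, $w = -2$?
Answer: $\frac{1}{52} \approx 0.019231$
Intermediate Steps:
$t = 4$
$p{\left(N,o \right)} = - 9 N + 9 o$ ($p{\left(N,o \right)} = 9 \left(o - N\right) = - 9 N + 9 o$)
$x = -5$
$f{\left(n,W \right)} = n$ ($f{\left(n,W \right)} = 1 n = n$)
$E = 468$ ($E = \left(-9\right) \left(-27\right) + 9 \cdot 25 = 243 + 225 = 468$)
$\frac{t - f{\left(x,w 5 \right)}}{E} = \frac{4 - -5}{468} = \left(4 + 5\right) \frac{1}{468} = 9 \cdot \frac{1}{468} = \frac{1}{52}$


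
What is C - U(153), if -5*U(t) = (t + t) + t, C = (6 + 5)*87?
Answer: 5244/5 ≈ 1048.8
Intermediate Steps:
C = 957 (C = 11*87 = 957)
U(t) = -3*t/5 (U(t) = -((t + t) + t)/5 = -(2*t + t)/5 = -3*t/5)
C - U(153) = 957 - (-3)*153/5 = 957 - 1*(-459/5) = 957 + 459/5 = 5244/5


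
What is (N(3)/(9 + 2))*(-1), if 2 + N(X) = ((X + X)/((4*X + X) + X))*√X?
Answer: 2/11 - √3/33 ≈ 0.12933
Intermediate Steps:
N(X) = -2 + √X/3 (N(X) = -2 + ((X + X)/((4*X + X) + X))*√X = -2 + ((2*X)/(5*X + X))*√X = -2 + ((2*X)/((6*X)))*√X = -2 + ((2*X)*(1/(6*X)))*√X = -2 + √X/3)
(N(3)/(9 + 2))*(-1) = ((-2 + √3/3)/(9 + 2))*(-1) = ((-2 + √3/3)/11)*(-1) = (-2/11 + √3/33)*(-1) = 2/11 - √3/33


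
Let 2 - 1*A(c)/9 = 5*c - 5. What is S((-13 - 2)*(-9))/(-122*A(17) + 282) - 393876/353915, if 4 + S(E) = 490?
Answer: -5612031081/5068416715 ≈ -1.1073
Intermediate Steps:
S(E) = 486 (S(E) = -4 + 490 = 486)
A(c) = 63 - 45*c (A(c) = 18 - 9*(5*c - 5) = 18 - 9*(-5 + 5*c) = 18 + (45 - 45*c) = 63 - 45*c)
S((-13 - 2)*(-9))/(-122*A(17) + 282) - 393876/353915 = 486/(-122*(63 - 45*17) + 282) - 393876/353915 = 486/(-122*(63 - 765) + 282) - 393876*1/353915 = 486/(-122*(-702) + 282) - 393876/353915 = 486/(85644 + 282) - 393876/353915 = 486/85926 - 393876/353915 = 486*(1/85926) - 393876/353915 = 81/14321 - 393876/353915 = -5612031081/5068416715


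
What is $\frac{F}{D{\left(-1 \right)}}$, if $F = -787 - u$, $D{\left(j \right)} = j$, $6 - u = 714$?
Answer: $79$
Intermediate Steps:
$u = -708$ ($u = 6 - 714 = -708$)
$F = -79$ ($F = -787 - -708 = -787 + 708 = -79$)
$\frac{F}{D{\left(-1 \right)}} = - \frac{79}{-1} = \left(-79\right) \left(-1\right) = 79$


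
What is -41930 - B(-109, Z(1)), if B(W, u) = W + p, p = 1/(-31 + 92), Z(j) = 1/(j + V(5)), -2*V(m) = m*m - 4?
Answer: -2551082/61 ≈ -41821.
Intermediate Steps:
V(m) = 2 - m²/2 (V(m) = -(m*m - 4)/2 = -(m² - 4)/2 = -(-4 + m²)/2 = 2 - m²/2)
Z(j) = 1/(-21/2 + j) (Z(j) = 1/(j + (2 - ½*5²)) = 1/(j + (2 - ½*25)) = 1/(j + (2 - 25/2)) = 1/(j - 21/2) = 1/(-21/2 + j))
p = 1/61 ≈ 0.016393
B(W, u) = 1/61 + W (B(W, u) = W + 1/61 = 1/61 + W)
-41930 - B(-109, Z(1)) = -41930 - (1/61 - 109) = -41930 - 1*(-6648/61) = -41930 + 6648/61 = -2551082/61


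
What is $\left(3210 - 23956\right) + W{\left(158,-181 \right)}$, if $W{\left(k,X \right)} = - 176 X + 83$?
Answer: $11193$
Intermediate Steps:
$W{\left(k,X \right)} = 83 - 176 X$
$\left(3210 - 23956\right) + W{\left(158,-181 \right)} = \left(3210 - 23956\right) + \left(83 - -31856\right) = -20746 + \left(83 + 31856\right) = -20746 + 31939 = 11193$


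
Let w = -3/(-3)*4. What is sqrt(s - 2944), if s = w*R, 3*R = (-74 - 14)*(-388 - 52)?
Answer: 8*sqrt(6846)/3 ≈ 220.64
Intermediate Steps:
R = 38720/3 (R = ((-74 - 14)*(-388 - 52))/3 = (-88*(-440))/3 = (1/3)*38720 = 38720/3 ≈ 12907.)
w = 4 (w = -3*(-1/3)*4 = 1*4 = 4)
s = 154880/3 (s = 4*(38720/3) = 154880/3 ≈ 51627.)
sqrt(s - 2944) = sqrt(154880/3 - 2944) = sqrt(146048/3) = 8*sqrt(6846)/3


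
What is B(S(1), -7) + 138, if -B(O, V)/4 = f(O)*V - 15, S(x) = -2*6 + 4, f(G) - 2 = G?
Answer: 30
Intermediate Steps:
f(G) = 2 + G
S(x) = -8 (S(x) = -12 + 4 = -8)
B(O, V) = 60 - 4*V*(2 + O) (B(O, V) = -4*((2 + O)*V - 15) = -4*(V*(2 + O) - 15) = -4*(-15 + V*(2 + O)) = 60 - 4*V*(2 + O))
B(S(1), -7) + 138 = (60 - 4*(-7)*(2 - 8)) + 138 = (60 - 4*(-7)*(-6)) + 138 = (60 - 168) + 138 = -108 + 138 = 30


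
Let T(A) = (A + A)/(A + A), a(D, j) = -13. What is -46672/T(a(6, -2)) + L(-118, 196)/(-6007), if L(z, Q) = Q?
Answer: -280358900/6007 ≈ -46672.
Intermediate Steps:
T(A) = 1 (T(A) = (2*A)/((2*A)) = (2*A)*(1/(2*A)) = 1)
-46672/T(a(6, -2)) + L(-118, 196)/(-6007) = -46672/1 + 196/(-6007) = -46672*1 + 196*(-1/6007) = -46672 - 196/6007 = -280358900/6007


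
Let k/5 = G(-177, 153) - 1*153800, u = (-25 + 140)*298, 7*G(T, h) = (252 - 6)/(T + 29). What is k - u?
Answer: -416094475/518 ≈ -8.0327e+5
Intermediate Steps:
G(T, h) = 246/(7*(29 + T)) (G(T, h) = ((252 - 6)/(T + 29))/7 = (246/(29 + T))/7 = 246/(7*(29 + T)))
u = 34270 (u = 115*298 = 34270)
k = -398342615/518 (k = 5*(246/(7*(29 - 177)) - 1*153800) = 5*((246/7)/(-148) - 153800) = 5*((246/7)*(-1/148) - 153800) = 5*(-123/518 - 153800) = 5*(-79668523/518) = -398342615/518 ≈ -7.6900e+5)
k - u = -398342615/518 - 1*34270 = -398342615/518 - 34270 = -416094475/518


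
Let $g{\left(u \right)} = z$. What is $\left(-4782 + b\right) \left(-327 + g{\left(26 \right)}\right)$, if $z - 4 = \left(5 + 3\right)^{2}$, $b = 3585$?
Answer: $310023$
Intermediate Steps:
$z = 68$ ($z = 4 + \left(5 + 3\right)^{2} = 4 + 8^{2} = 4 + 64 = 68$)
$g{\left(u \right)} = 68$
$\left(-4782 + b\right) \left(-327 + g{\left(26 \right)}\right) = \left(-4782 + 3585\right) \left(-327 + 68\right) = \left(-1197\right) \left(-259\right) = 310023$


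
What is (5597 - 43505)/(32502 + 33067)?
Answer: -37908/65569 ≈ -0.57814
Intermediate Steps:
(5597 - 43505)/(32502 + 33067) = -37908/65569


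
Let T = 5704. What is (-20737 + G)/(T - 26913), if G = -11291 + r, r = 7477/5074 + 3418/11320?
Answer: 459878008117/304548938780 ≈ 1.5100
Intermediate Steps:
r = 25495643/14359420 (r = 7477*(1/5074) + 3418*(1/11320) = 7477/5074 + 1709/5660 = 25495643/14359420 ≈ 1.7755)
G = -162106715577/14359420 (G = -11291 + 25495643/14359420 = -162106715577/14359420 ≈ -11289.)
(-20737 + G)/(T - 26913) = (-20737 - 162106715577/14359420)/(5704 - 26913) = -459878008117/14359420/(-21209) = -459878008117/14359420*(-1/21209) = 459878008117/304548938780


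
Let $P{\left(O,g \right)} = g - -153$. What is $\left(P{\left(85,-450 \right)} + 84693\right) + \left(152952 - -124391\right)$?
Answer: $361739$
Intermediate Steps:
$P{\left(O,g \right)} = 153 + g$ ($P{\left(O,g \right)} = g + 153 = 153 + g$)
$\left(P{\left(85,-450 \right)} + 84693\right) + \left(152952 - -124391\right) = \left(\left(153 - 450\right) + 84693\right) + \left(152952 - -124391\right) = \left(-297 + 84693\right) + \left(152952 + 124391\right) = 84396 + 277343 = 361739$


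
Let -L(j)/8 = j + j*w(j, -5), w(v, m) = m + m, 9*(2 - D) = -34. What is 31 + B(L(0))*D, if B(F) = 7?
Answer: 643/9 ≈ 71.444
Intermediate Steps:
D = 52/9 (D = 2 - 1/9*(-34) = 2 + 34/9 = 52/9 ≈ 5.7778)
w(v, m) = 2*m
L(j) = 72*j (L(j) = -8*(j + j*(2*(-5))) = -8*(j + j*(-10)) = -8*(j - 10*j) = -(-72)*j = 72*j)
31 + B(L(0))*D = 31 + 7*(52/9) = 31 + 364/9 = 643/9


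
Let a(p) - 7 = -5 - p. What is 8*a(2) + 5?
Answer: 5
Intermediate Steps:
a(p) = 2 - p (a(p) = 7 + (-5 - p) = 2 - p)
8*a(2) + 5 = 8*(2 - 1*2) + 5 = 8*(2 - 2) + 5 = 8*0 + 5 = 0 + 5 = 5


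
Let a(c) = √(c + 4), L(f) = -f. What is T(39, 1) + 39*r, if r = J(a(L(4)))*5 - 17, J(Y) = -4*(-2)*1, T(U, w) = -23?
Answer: 874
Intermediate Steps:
a(c) = √(4 + c)
J(Y) = 8 (J(Y) = 8*1 = 8)
r = 23 (r = 8*5 - 17 = 40 - 17 = 23)
T(39, 1) + 39*r = -23 + 39*23 = -23 + 897 = 874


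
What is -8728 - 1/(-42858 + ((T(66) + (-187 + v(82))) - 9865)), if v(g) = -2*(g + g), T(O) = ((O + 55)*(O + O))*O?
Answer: -8735977393/1000914 ≈ -8728.0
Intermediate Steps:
T(O) = 2*O**2*(55 + O) (T(O) = ((55 + O)*(2*O))*O = (2*O*(55 + O))*O = 2*O**2*(55 + O))
v(g) = -4*g
-8728 - 1/(-42858 + ((T(66) + (-187 + v(82))) - 9865)) = -8728 - 1/(-42858 + ((2*66**2*(55 + 66) + (-187 - 4*82)) - 9865)) = -8728 - 1/(-42858 + ((2*4356*121 + (-187 - 328)) - 9865)) = -8728 - 1/(-42858 + ((1054152 - 515) - 9865)) = -8728 - 1/(-42858 + (1053637 - 9865)) = -8728 - 1/(-42858 + 1043772) = -8728 - 1/1000914 = -8735977393/1000914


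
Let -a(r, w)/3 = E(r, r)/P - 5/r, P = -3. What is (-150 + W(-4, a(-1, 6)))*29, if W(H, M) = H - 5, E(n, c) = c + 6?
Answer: -4611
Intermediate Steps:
E(n, c) = 6 + c
a(r, w) = 6 + r + 15/r (a(r, w) = -3*((6 + r)/(-3) - 5/r) = -3*((6 + r)*(-⅓) - 5/r) = -3*((-2 - r/3) - 5/r) = -3*(-2 - 5/r - r/3) = 6 + r + 15/r)
W(H, M) = -5 + H
(-150 + W(-4, a(-1, 6)))*29 = (-150 + (-5 - 4))*29 = (-150 - 9)*29 = -159*29 = -4611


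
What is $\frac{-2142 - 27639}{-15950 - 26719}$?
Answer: $\frac{3309}{4741} \approx 0.69795$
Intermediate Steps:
$\frac{-2142 - 27639}{-15950 - 26719} = - \frac{29781}{-15950 - 26719} = - \frac{29781}{-42669} = \left(-29781\right) \left(- \frac{1}{42669}\right) = \frac{3309}{4741}$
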